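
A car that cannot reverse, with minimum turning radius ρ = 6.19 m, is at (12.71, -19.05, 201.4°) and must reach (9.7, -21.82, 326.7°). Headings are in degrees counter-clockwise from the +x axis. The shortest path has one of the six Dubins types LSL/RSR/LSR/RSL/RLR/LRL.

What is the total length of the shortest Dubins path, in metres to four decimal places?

Let ψ = atan2(Δy, Δx) = atan2(-2.77, -3.01) = -137.3777° be the start→goal bearing.
Normalize: d = |goal − start| / ρ = 4.090599/6.19 = 0.660840, α = (θ_start − ψ) mod 360° = 338.7777° = 5.912786 rad, β = (θ_goal − ψ) mod 360° = 104.0777° = 1.816499 rad.
Common terms: sin α = -0.361987, cos α = 0.932183, sin β = 0.969967, cos β = -0.243237, cos(α−β) = -0.577858, d² = 0.436709. Work in radians in the unit-radius frame; every candidate has L = ρ·(t + p + q).
LSL: p² = 2 + d² − 2cos(α−β) + 2d(sin α − sin β) = 1.832008; p = √p² = 1.353517; φ = atan2(cos β − cos α, d + sin α − sin β) = -2.089587 rad; t = (φ − α) mod 2π = 4.563998 rad, q = (β − φ) mod 2π = 3.906085 rad → L = 6.19·(4.563998 + 1.353517 + 3.906085) = 6.19·9.823600 = 60.808082 m
RSR: p² = 2 + d² − 2cos(α−β) + 2d(sin β − sin α) = 5.352842; p = √p² = 2.313621; φ = atan2(cos α − cos β, d − sin α + sin β) = 0.532912 rad; t = (α − φ) mod 2π = 5.379874 rad, q = (φ − β) mod 2π = 4.999599 rad → L = 6.19·(5.379874 + 2.313621 + 4.999599) = 6.19·12.693094 = 78.570252 m
LSR: p² = d² − 2 + 2cos(α−β) + 2d(sin α + sin β) = -1.915452 < 0 → infeasible
RSL: p² = d² − 2 + 2cos(α−β) − 2d(sin α + sin β) = -3.522560 < 0 → infeasible
RLR: c = (6 − d² + 2cos(α−β) + 2d(sin α − sin β))/8 = 0.330895; p = 2π − arccos c = 5.049641 rad; φ = atan2(cos α − cos β, d − sin α + sin β) = 0.532912 rad; t = (α − φ + p/2) mod 2π = 1.621509 rad, q = (α − β − t + p) mod 2π = 1.241234 rad → L = 6.19·(1.621509 + 5.049641 + 1.241234) = 6.19·7.912384 = 48.977655 m
LRL: c = (6 − d² + 2cos(α−β) − 2d(sin α − sin β))/8 = 0.770999; p = 2π − arccos c = 5.592797 rad; φ = atan2(cos β − cos α, d + sin α − sin β) = -2.089587 rad; t = (φ − α + p/2) mod 2π = 1.077211 rad, q = (β − α − t + p) mod 2π = 0.419299 rad → L = 6.19·(1.077211 + 5.592797 + 0.419299) = 6.19·7.089307 = 43.882811 m
Shortest: LRL with L = 43.882811 m ≈ 43.8828 m

43.8828 m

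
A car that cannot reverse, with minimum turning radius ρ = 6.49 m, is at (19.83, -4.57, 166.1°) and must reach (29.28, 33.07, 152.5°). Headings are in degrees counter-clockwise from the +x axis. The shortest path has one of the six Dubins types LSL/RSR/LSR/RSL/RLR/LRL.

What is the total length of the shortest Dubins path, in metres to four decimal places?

47.5069 m

Let ψ = atan2(Δy, Δx) = atan2(37.64, 9.45) = 75.9065° be the start→goal bearing.
Normalize: d = |goal − start| / ρ = 38.808145/6.49 = 5.979683, α = (θ_start − ψ) mod 360° = 90.1935° = 1.574174 rad, β = (θ_goal − ψ) mod 360° = 76.5935° = 1.336809 rad.
Common terms: sin α = 0.999994, cos α = -0.003378, sin β = 0.972750, cos β = 0.231858, cos(α−β) = 0.971961, d² = 35.756613. Work in radians in the unit-radius frame; every candidate has L = ρ·(t + p + q).
LSL: p² = 2 + d² − 2cos(α−β) + 2d(sin α − sin β) = 36.138518; p = √p² = 6.011532; φ = atan2(cos β − cos α, d + sin α − sin β) = 0.039141 rad; t = (φ − α) mod 2π = 4.748152 rad, q = (β − φ) mod 2π = 1.297669 rad → L = 6.49·(4.748152 + 6.011532 + 1.297669) = 6.49·12.057353 = 78.252219 m
RSR: p² = 2 + d² − 2cos(α−β) + 2d(sin β − sin α) = 35.486863; p = √p² = 5.957085; φ = atan2(cos α − cos β, d − sin α + sin β) = -0.039499 rad; t = (α − φ) mod 2π = 1.613673 rad, q = (φ − β) mod 2π = 4.906877 rad → L = 6.49·(1.613673 + 5.957085 + 4.906877) = 6.49·12.477635 = 80.979852 m
LSR: p² = d² − 2 + 2cos(α−β) + 2d(sin α + sin β) = 59.293304; p = √p² = 7.700215; φ = atan2(−cos α − cos β, d + sin α + sin β) − atan2(−2, p) = 0.225395 rad; t = (φ − α) mod 2π = 4.934406 rad, q = (φ − β) mod 2π = 5.171771 rad → L = 6.49·(4.934406 + 7.700215 + 5.171771) = 6.49·17.806392 = 115.563482 m
RSL: p² = d² − 2 + 2cos(α−β) − 2d(sin α + sin β) = 12.107766; p = √p² = 3.479621; φ = atan2(cos α + cos β, d − sin α − sin β) − atan2(2, p) = -0.464706 rad; t = (α − φ) mod 2π = 2.038880 rad, q = (β − φ) mod 2π = 1.801515 rad → L = 6.49·(2.038880 + 3.479621 + 1.801515) = 6.49·7.320017 = 47.506910 m
RLR: c = (6 − d² + 2cos(α−β) + 2d(sin α − sin β))/8 = -3.435858, |c| > 1 → infeasible
LRL: c = (6 − d² + 2cos(α−β) − 2d(sin α − sin β))/8 = -3.517315, |c| > 1 → infeasible
Shortest: RSL with L = 47.506910 m ≈ 47.5069 m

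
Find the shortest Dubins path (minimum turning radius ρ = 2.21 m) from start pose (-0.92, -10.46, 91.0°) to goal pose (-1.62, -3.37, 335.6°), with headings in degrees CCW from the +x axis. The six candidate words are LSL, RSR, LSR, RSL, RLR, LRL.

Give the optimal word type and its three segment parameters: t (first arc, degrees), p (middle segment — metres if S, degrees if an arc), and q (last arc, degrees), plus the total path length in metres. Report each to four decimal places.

Let ψ = atan2(Δy, Δx) = atan2(7.09, -0.70) = 95.6386° be the start→goal bearing.
Normalize: d = |goal − start| / ρ = 7.124472/2.21 = 3.223743, α = (θ_start − ψ) mod 360° = 355.3614° = 6.202227 rad, β = (θ_goal − ψ) mod 360° = 239.9614° = 4.188117 rad.
Common terms: sin α = -0.080870, cos α = 0.996725, sin β = -0.865689, cos β = -0.500583, cos(α−β) = -0.428935, d² = 10.392519. Work in radians in the unit-radius frame; every candidate has L = ρ·(t + p + q).
LSL: p² = 2 + d² − 2cos(α−β) + 2d(sin α − sin β) = 18.310496; p = √p² = 4.279077; φ = atan2(cos β − cos α, d + sin α − sin β) = -0.357479 rad; t = (φ − α) mod 2π = 6.006665 rad, q = (β − φ) mod 2π = 4.545596 rad → L = 2.21·(6.006665 + 4.279077 + 4.545596) = 2.21·14.831337 = 32.777255 m
RSR: p² = 2 + d² − 2cos(α−β) + 2d(sin β − sin α) = 8.190282; p = √p² = 2.861867; φ = atan2(cos α − cos β, d − sin α + sin β) = 0.550593 rad; t = (α − φ) mod 2π = 5.651634 rad, q = (φ − β) mod 2π = 2.645661 rad → L = 2.21·(5.651634 + 2.861867 + 2.645661) = 2.21·11.159162 = 24.661748 m
LSR: p² = d² − 2 + 2cos(α−β) + 2d(sin α + sin β) = 1.431725; p = √p² = 1.196547; φ = atan2(−cos α − cos β, d + sin α + sin β) − atan2(−2, p) = 0.817125 rad; t = (φ − α) mod 2π = 0.898083 rad, q = (φ − β) mod 2π = 2.912193 rad → L = 2.21·(0.898083 + 1.196547 + 2.912193) = 2.21·5.006823 = 11.065079 m
RSL: p² = d² − 2 + 2cos(α−β) − 2d(sin α + sin β) = 13.637571; p = √p² = 3.692908; φ = atan2(cos α + cos β, d − sin α − sin β) − atan2(2, p) = -0.377941 rad; t = (α − φ) mod 2π = 0.296983 rad, q = (β − φ) mod 2π = 4.566058 rad → L = 2.21·(0.296983 + 3.692908 + 4.566058) = 2.21·8.555949 = 18.908647 m
RLR: c = (6 − d² + 2cos(α−β) + 2d(sin α − sin β))/8 = -0.023785; p = 2π − arccos c = 4.688602 rad; φ = atan2(cos α − cos β, d − sin α + sin β) = 0.550593 rad; t = (α − φ + p/2) mod 2π = 1.712749 rad, q = (α − β − t + p) mod 2π = 4.989962 rad → L = 2.21·(1.712749 + 4.688602 + 4.989962) = 2.21·11.391313 = 25.174802 m
LRL: c = (6 − d² + 2cos(α−β) − 2d(sin α − sin β))/8 = -1.288812, |c| > 1 → infeasible
Shortest: LSR with L = 11.065079 m ≈ 11.0651 m
Convert LSR to answer units (arcs ×180/π): t = 0.898083·180/π = 51.4564°, p = ρ·p = 2.21·1.196547 = 2.6444 m, q = 2.912193·180/π = 166.8564°, L = 11.0651 m.

LSR: t = 51.4564°, p = 2.6444 m, q = 166.8564°, L = 11.0651 m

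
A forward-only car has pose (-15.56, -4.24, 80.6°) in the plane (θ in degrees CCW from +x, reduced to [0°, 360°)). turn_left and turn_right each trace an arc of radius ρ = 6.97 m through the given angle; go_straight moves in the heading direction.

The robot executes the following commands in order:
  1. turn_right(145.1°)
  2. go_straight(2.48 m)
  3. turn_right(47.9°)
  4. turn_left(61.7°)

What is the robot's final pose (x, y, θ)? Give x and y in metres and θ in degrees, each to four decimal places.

set_pose: (x, y, θ) = (-15.5600, -4.2400, 80.6000°), ρ = 6.97
turn_right(145.1°): centre at ρ to the right, rotate −145.1° → (-2.3926, -2.3777, -64.5000° ≡ 295.5000°)
go_straight(2.48): x += 2.48·cos θ, y += 2.48·sin θ → (-1.3249, -4.6161, 295.5000°)
turn_right(47.9°): centre at ρ to the right, rotate −47.9° → (-1.1718, -10.2729, 247.6000°)
turn_left(61.7°): centre at ρ to the left, rotate +61.7° → (-0.1214, -17.3436, 309.3000°)

(-0.1214, -17.3436, 309.3000°)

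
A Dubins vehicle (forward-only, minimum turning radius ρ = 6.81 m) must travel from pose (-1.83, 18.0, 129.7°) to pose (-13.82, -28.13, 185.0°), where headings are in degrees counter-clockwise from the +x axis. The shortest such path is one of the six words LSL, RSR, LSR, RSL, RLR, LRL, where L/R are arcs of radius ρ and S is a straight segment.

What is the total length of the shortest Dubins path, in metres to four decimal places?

Let ψ = atan2(Δy, Δx) = atan2(-46.13, -11.99) = -104.5698° be the start→goal bearing.
Normalize: d = |goal − start| / ρ = 47.662742/6.81 = 6.998934, α = (θ_start − ψ) mod 360° = 234.2698° = 4.088779 rad, β = (θ_goal − ψ) mod 360° = 289.5698° = 5.053946 rad.
Common terms: sin α = -0.811776, cos α = -0.583969, sin β = -0.942234, cos β = 0.334955, cos(α−β) = 0.569280, d² = 48.985081. Work in radians in the unit-radius frame; every candidate has L = ρ·(t + p + q).
LSL: p² = 2 + d² − 2cos(α−β) + 2d(sin α − sin β) = 51.672661; p = √p² = 7.188370; φ = atan2(cos β − cos α, d + sin α − sin β) = 0.128186 rad; t = (φ − α) mod 2π = 2.322592 rad, q = (β − φ) mod 2π = 4.925761 rad → L = 6.81·(2.322592 + 7.188370 + 4.925761) = 6.81·14.436722 = 98.314078 m
RSR: p² = 2 + d² − 2cos(α−β) + 2d(sin β − sin α) = 48.020382; p = √p² = 6.929674; φ = atan2(cos α − cos β, d − sin α + sin β) = -0.132999 rad; t = (α − φ) mod 2π = 4.221778 rad, q = (φ − β) mod 2π = 1.096240 rad → L = 6.81·(4.221778 + 6.929674 + 1.096240) = 6.81·12.247692 = 83.406784 m
LSR: p² = d² − 2 + 2cos(α−β) + 2d(sin α + sin β) = 23.571239; p = √p² = 4.855022; φ = atan2(−cos α − cos β, d + sin α + sin β) − atan2(−2, p) = 0.438202 rad; t = (φ − α) mod 2π = 2.632608 rad, q = (φ − β) mod 2π = 1.667441 rad → L = 6.81·(2.632608 + 4.855022 + 1.667441) = 6.81·9.155072 = 62.346039 m
RSL: p² = d² − 2 + 2cos(α−β) − 2d(sin α + sin β) = 72.676040; p = √p² = 8.525024; φ = atan2(cos α + cos β, d − sin α − sin β) − atan2(2, p) = -0.258878 rad; t = (α − φ) mod 2π = 4.347657 rad, q = (β − φ) mod 2π = 5.312824 rad → L = 6.81·(4.347657 + 8.525024 + 5.312824) = 6.81·18.185505 = 123.843291 m
RLR: c = (6 − d² + 2cos(α−β) + 2d(sin α − sin β))/8 = -5.002548, |c| > 1 → infeasible
LRL: c = (6 − d² + 2cos(α−β) − 2d(sin α − sin β))/8 = -5.459083, |c| > 1 → infeasible
Shortest: LSR with L = 62.346039 m ≈ 62.3460 m

62.3460 m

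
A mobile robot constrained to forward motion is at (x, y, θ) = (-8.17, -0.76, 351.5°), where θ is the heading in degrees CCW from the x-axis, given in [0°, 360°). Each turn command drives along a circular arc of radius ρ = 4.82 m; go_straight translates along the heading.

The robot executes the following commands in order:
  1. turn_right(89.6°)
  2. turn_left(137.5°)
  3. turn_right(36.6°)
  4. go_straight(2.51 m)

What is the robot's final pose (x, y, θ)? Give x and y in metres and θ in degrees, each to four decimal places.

(9.0517, -9.3976, 2.8000°)

set_pose: (x, y, θ) = (-8.1700, -0.7600, 351.5000°), ρ = 4.82
turn_right(89.6°): centre at ρ to the right, rotate −89.6° → (-4.1105, -6.2062, 261.9000°)
turn_left(137.5°): centre at ρ to the left, rotate +137.5° → (3.7208, -10.6099, 399.4000° ≡ 39.4000°)
turn_right(36.6°): centre at ρ to the right, rotate −36.6° → (6.5447, -9.5203, 2.8000°)
go_straight(2.51): x += 2.51·cos θ, y += 2.51·sin θ → (9.0517, -9.3976, 2.8000°)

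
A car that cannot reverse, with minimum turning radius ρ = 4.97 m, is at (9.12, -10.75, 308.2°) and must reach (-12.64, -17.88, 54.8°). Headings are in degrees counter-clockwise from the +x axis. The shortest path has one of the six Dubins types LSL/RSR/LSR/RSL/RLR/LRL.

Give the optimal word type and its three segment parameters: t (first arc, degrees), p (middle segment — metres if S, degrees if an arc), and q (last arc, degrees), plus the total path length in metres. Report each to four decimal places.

Let ψ = atan2(Δy, Δx) = atan2(-7.13, -21.76) = -161.8578° be the start→goal bearing.
Normalize: d = |goal − start| / ρ = 22.898351/4.97 = 4.607314, α = (θ_start − ψ) mod 360° = 110.0578° = 1.920871 rad, β = (θ_goal − ψ) mod 360° = 216.6578° = 3.781392 rad.
Common terms: sin α = 0.939347, cos α = -0.342968, sin β = -0.597035, cos β = -0.802215, cos(α−β) = -0.285688, d² = 21.227344. Work in radians in the unit-radius frame; every candidate has L = ρ·(t + p + q).
LSL: p² = 2 + d² − 2cos(α−β) + 2d(sin α − sin β) = 37.955907; p = √p² = 6.160837; φ = atan2(cos β − cos α, d + sin α − sin β) = -0.074612 rad; t = (φ − α) mod 2π = 4.287702 rad, q = (β − φ) mod 2π = 3.856004 rad → L = 4.97·(4.287702 + 6.160837 + 3.856004) = 4.97·14.304543 = 71.093578 m
RSR: p² = 2 + d² − 2cos(α−β) + 2d(sin β − sin α) = 9.641534; p = √p² = 3.105082; φ = atan2(cos α − cos β, d − sin α + sin β) = 0.148446 rad; t = (α − φ) mod 2π = 1.772425 rad, q = (φ − β) mod 2π = 2.650239 rad → L = 4.97·(1.772425 + 3.105082 + 2.650239) = 4.97·7.527746 = 37.412899 m
LSR: p² = d² − 2 + 2cos(α−β) + 2d(sin α + sin β) = 21.810248; p = √p² = 4.670144; φ = atan2(−cos α − cos β, d + sin α + sin β) − atan2(−2, p) = 0.631989 rad; t = (φ − α) mod 2π = 4.994303 rad, q = (φ − β) mod 2π = 3.133782 rad → L = 4.97·(4.994303 + 4.670144 + 3.133782) = 4.97·12.798230 = 63.607201 m
RSL: p² = d² − 2 + 2cos(α−β) − 2d(sin α + sin β) = 15.501687; p = √p² = 3.937218; φ = atan2(cos α + cos β, d − sin α − sin β) − atan2(2, p) = -0.732325 rad; t = (α − φ) mod 2π = 2.653197 rad, q = (β − φ) mod 2π = 4.513718 rad → L = 4.97·(2.653197 + 3.937218 + 4.513718) = 4.97·11.104133 = 55.187539 m
RLR: c = (6 − d² + 2cos(α−β) + 2d(sin α − sin β))/8 = -0.205192; p = 2π − arccos c = 4.505729 rad; φ = atan2(cos α − cos β, d − sin α + sin β) = 0.148446 rad; t = (α − φ + p/2) mod 2π = 4.025290 rad, q = (α − β − t + p) mod 2π = 4.903104 rad → L = 4.97·(4.025290 + 4.505729 + 4.903104) = 4.97·13.434123 = 66.767591 m
LRL: c = (6 − d² + 2cos(α−β) − 2d(sin α − sin β))/8 = -3.744488, |c| > 1 → infeasible
Shortest: RSR with L = 37.412899 m ≈ 37.4129 m
Convert RSR to answer units (arcs ×180/π): t = 1.772425·180/π = 101.5525°, p = ρ·p = 4.97·3.105082 = 15.4323 m, q = 2.650239·180/π = 151.8475°, L = 37.4129 m.

RSR: t = 101.5525°, p = 15.4323 m, q = 151.8475°, L = 37.4129 m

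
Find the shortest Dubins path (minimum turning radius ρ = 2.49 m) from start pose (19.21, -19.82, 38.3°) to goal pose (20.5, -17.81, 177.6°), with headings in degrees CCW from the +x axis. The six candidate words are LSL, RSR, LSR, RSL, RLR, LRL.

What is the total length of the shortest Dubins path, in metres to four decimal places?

Let ψ = atan2(Δy, Δx) = atan2(2.01, 1.29) = 57.3080° be the start→goal bearing.
Normalize: d = |goal − start| / ρ = 2.388347/2.49 = 0.959175, α = (θ_start − ψ) mod 360° = 340.9920° = 5.951433 rad, β = (θ_goal − ψ) mod 360° = 120.2920° = 2.099491 rad.
Common terms: sin α = -0.325700, cos α = 0.945473, sin β = 0.863466, cos β = -0.504407, cos(α−β) = -0.758134, d² = 0.920017. Work in radians in the unit-radius frame; every candidate has L = ρ·(t + p + q).
LSL: p² = 2 + d² − 2cos(α−β) + 2d(sin α − sin β) = 2.155048; p = √p² = 1.468008; φ = atan2(cos β − cos α, d + sin α − sin β) = -1.728113 rad; t = (φ − α) mod 2π = 4.886824 rad, q = (β − φ) mod 2π = 3.827604 rad → L = 2.49·(4.886824 + 1.468008 + 3.827604) = 2.49·10.182437 = 25.354268 m
RSR: p² = 2 + d² − 2cos(α−β) + 2d(sin β − sin α) = 6.717525; p = √p² = 2.591819; φ = atan2(cos α − cos β, d − sin α + sin β) = 0.593669 rad; t = (α − φ) mod 2π = 5.357763 rad, q = (φ − β) mod 2π = 4.777364 rad → L = 2.49·(5.357763 + 2.591819 + 4.777364) = 2.49·12.726946 = 31.690095 m
LSR: p² = d² − 2 + 2cos(α−β) + 2d(sin α + sin β) = -1.564628 < 0 → infeasible
RSL: p² = d² − 2 + 2cos(α−β) − 2d(sin α + sin β) = -3.627874 < 0 → infeasible
RLR: c = (6 − d² + 2cos(α−β) + 2d(sin α − sin β))/8 = 0.160309; p = 2π − arccos c = 4.873393 rad; φ = atan2(cos α − cos β, d − sin α + sin β) = 0.593669 rad; t = (α − φ + p/2) mod 2π = 1.511275 rad, q = (α − β − t + p) mod 2π = 0.930875 rad → L = 2.49·(1.511275 + 4.873393 + 0.930875) = 2.49·7.315543 = 18.215701 m
LRL: c = (6 − d² + 2cos(α−β) − 2d(sin α − sin β))/8 = 0.730619; p = 2π − arccos c = 5.531617 rad; φ = atan2(cos β − cos α, d + sin α − sin β) = -1.728113 rad; t = (φ − α + p/2) mod 2π = 1.369448 rad, q = (β − α − t + p) mod 2π = 0.310228 rad → L = 2.49·(1.369448 + 5.531617 + 0.310228) = 2.49·7.211293 = 17.956119 m
Shortest: LRL with L = 17.956119 m ≈ 17.9561 m

17.9561 m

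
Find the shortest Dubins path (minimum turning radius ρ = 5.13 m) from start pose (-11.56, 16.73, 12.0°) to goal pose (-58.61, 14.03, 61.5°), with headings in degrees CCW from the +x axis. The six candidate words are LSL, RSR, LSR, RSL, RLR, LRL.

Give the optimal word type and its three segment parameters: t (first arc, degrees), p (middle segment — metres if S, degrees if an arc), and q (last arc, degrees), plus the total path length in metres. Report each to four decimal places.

Let ψ = atan2(Δy, Δx) = atan2(-2.70, -47.05) = -176.7156° be the start→goal bearing.
Normalize: d = |goal − start| / ρ = 47.127407/5.13 = 9.186629, α = (θ_start − ψ) mod 360° = 188.7156° = 3.293709 rad, β = (θ_goal − ψ) mod 360° = 238.2156° = 4.157647 rad.
Common terms: sin α = -0.151531, cos α = -0.988453, sin β = -0.850037, cos β = -0.526724, cos(α−β) = 0.649448, d² = 84.394154. Work in radians in the unit-radius frame; every candidate has L = ρ·(t + p + q).
LSL: p² = 2 + d² − 2cos(α−β) + 2d(sin α − sin β) = 97.929086; p = √p² = 9.895913; φ = atan2(cos β − cos α, d + sin α − sin β) = 0.046675 rad; t = (φ − α) mod 2π = 3.036152 rad, q = (β − φ) mod 2π = 4.110972 rad → L = 5.13·(3.036152 + 9.895913 + 4.110972) = 5.13·17.043036 = 87.430774 m
RSR: p² = 2 + d² − 2cos(α−β) + 2d(sin β − sin α) = 72.261429; p = √p² = 8.500672; φ = atan2(cos α − cos β, d − sin α + sin β) = -0.054343 rad; t = (α − φ) mod 2π = 3.348053 rad, q = (φ − β) mod 2π = 2.071195 rad → L = 5.13·(3.348053 + 8.500672 + 2.071195) = 5.13·13.919920 = 71.409188 m
LSR: p² = d² − 2 + 2cos(α−β) + 2d(sin α + sin β) = 65.290998; p = √p² = 8.080285; φ = atan2(−cos α − cos β, d + sin α + sin β) − atan2(−2, p) = 0.425682 rad; t = (φ − α) mod 2π = 3.415158 rad, q = (φ − β) mod 2π = 2.551220 rad → L = 5.13·(3.415158 + 8.080285 + 2.551220) = 5.13·14.046663 = 72.059382 m
RSL: p² = d² − 2 + 2cos(α−β) − 2d(sin α + sin β) = 102.095102; p = √p² = 10.104212; φ = atan2(cos α + cos β, d − sin α − sin β) − atan2(2, p) = -0.343048 rad; t = (α − φ) mod 2π = 3.636757 rad, q = (β − φ) mod 2π = 4.500695 rad → L = 5.13·(3.636757 + 10.104212 + 4.500695) = 5.13·18.241665 = 93.579740 m
RLR: c = (6 − d² + 2cos(α−β) + 2d(sin α − sin β))/8 = -8.032679, |c| > 1 → infeasible
LRL: c = (6 − d² + 2cos(α−β) − 2d(sin α − sin β))/8 = -11.241136, |c| > 1 → infeasible
Shortest: RSR with L = 71.409188 m ≈ 71.4092 m
Convert RSR to answer units (arcs ×180/π): t = 3.348053·180/π = 191.8293°, p = ρ·p = 5.13·8.500672 = 43.6084 m, q = 2.071195·180/π = 118.6707°, L = 71.4092 m.

RSR: t = 191.8293°, p = 43.6084 m, q = 118.6707°, L = 71.4092 m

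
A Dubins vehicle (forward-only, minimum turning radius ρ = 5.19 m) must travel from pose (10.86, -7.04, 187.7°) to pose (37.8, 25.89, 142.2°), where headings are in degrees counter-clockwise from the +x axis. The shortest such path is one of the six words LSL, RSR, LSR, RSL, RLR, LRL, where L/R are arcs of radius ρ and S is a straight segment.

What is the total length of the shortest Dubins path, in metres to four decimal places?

57.5361 m

Let ψ = atan2(Δy, Δx) = atan2(32.93, 26.94) = 50.7134° be the start→goal bearing.
Normalize: d = |goal − start| / ρ = 42.545840/5.19 = 8.197657, α = (θ_start − ψ) mod 360° = 136.9866° = 2.390867 rad, β = (θ_goal − ψ) mod 360° = 91.4866° = 1.596742 rad.
Common terms: sin α = 0.682170, cos α = -0.731194, sin β = 0.999663, cos β = -0.025943, cos(α−β) = 0.700909, d² = 67.201581. Work in radians in the unit-radius frame; every candidate has L = ρ·(t + p + q).
LSL: p² = 2 + d² − 2cos(α−β) + 2d(sin α − sin β) = 62.594355; p = √p² = 7.911659; φ = atan2(cos β − cos α, d + sin α − sin β) = 0.089259 rad; t = (φ − α) mod 2π = 3.981578 rad, q = (β − φ) mod 2π = 1.507483 rad → L = 5.19·(3.981578 + 7.911659 + 1.507483) = 5.19·13.400720 = 69.549736 m
RSR: p² = 2 + d² − 2cos(α−β) + 2d(sin β − sin α) = 73.005169; p = √p² = 8.544306; φ = atan2(cos α − cos β, d − sin α + sin β) = -0.082635 rad; t = (α − φ) mod 2π = 2.473501 rad, q = (φ − β) mod 2π = 4.603809 rad → L = 5.19·(2.473501 + 8.544306 + 4.603809) = 5.19·15.621616 = 81.076189 m
LSR: p² = d² − 2 + 2cos(α−β) + 2d(sin α + sin β) = 94.177584; p = √p² = 9.704514; φ = atan2(−cos α − cos β, d + sin α + sin β) − atan2(−2, p) = 0.279732 rad; t = (φ − α) mod 2π = 4.172050 rad, q = (φ − β) mod 2π = 4.966175 rad → L = 5.19·(4.172050 + 9.704514 + 4.966175) = 5.19·18.842739 = 97.793817 m
RSL: p² = d² − 2 + 2cos(α−β) − 2d(sin α + sin β) = 39.029215; p = √p² = 6.247337; φ = atan2(cos α + cos β, d − sin α − sin β) − atan2(2, p) = -0.425508 rad; t = (α − φ) mod 2π = 2.816374 rad, q = (β − φ) mod 2π = 2.022249 rad → L = 5.19·(2.816374 + 6.247337 + 2.022249) = 5.19·11.085960 = 57.536132 m
RLR: c = (6 − d² + 2cos(α−β) + 2d(sin α − sin β))/8 = -8.125646, |c| > 1 → infeasible
LRL: c = (6 − d² + 2cos(α−β) − 2d(sin α − sin β))/8 = -6.824294, |c| > 1 → infeasible
Shortest: RSL with L = 57.536132 m ≈ 57.5361 m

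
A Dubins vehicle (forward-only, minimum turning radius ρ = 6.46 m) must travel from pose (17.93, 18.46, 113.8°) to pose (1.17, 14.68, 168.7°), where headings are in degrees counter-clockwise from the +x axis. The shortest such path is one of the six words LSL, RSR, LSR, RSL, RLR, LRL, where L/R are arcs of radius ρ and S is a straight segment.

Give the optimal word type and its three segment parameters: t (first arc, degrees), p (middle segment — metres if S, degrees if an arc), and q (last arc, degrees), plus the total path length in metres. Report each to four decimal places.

Let ψ = atan2(Δy, Δx) = atan2(-3.78, -16.76) = -167.2903° be the start→goal bearing.
Normalize: d = |goal − start| / ρ = 17.180978/6.46 = 2.659594, α = (θ_start − ψ) mod 360° = 281.0903° = 4.905952 rad, β = (θ_goal − ψ) mod 360° = 335.9903° = 5.864138 rad.
Common terms: sin α = -0.981325, cos α = 0.192356, sin β = -0.406891, cos β = 0.913477, cos(α−β) = 0.575005, d² = 7.073441. Work in radians in the unit-radius frame; every candidate has L = ρ·(t + p + q).
LSL: p² = 2 + d² − 2cos(α−β) + 2d(sin α − sin β) = 4.867906; p = √p² = 2.206333; φ = atan2(cos β − cos α, d + sin α − sin β) = 0.332959 rad; t = (φ − α) mod 2π = 1.710193 rad, q = (β − φ) mod 2π = 5.531178 rad → L = 6.46·(1.710193 + 2.206333 + 5.531178) = 6.46·9.447704 = 61.032169 m
RSR: p² = 2 + d² − 2cos(α−β) + 2d(sin β − sin α) = 10.978955; p = √p² = 3.313451; φ = atan2(cos α − cos β, d − sin α + sin β) = -0.219390 rad; t = (α − φ) mod 2π = 5.125342 rad, q = (φ − β) mod 2π = 0.199658 rad → L = 6.46·(5.125342 + 3.313451 + 0.199658) = 6.46·8.638450 = 55.804388 m
LSR: p² = d² − 2 + 2cos(α−β) + 2d(sin α + sin β) = -1.160730 < 0 → infeasible
RSL: p² = d² − 2 + 2cos(α−β) − 2d(sin α + sin β) = 13.607633; p = √p² = 3.688852; φ = atan2(cos α + cos β, d − sin α − sin β) − atan2(2, p) = -0.230129 rad; t = (α − φ) mod 2π = 5.136081 rad, q = (β − φ) mod 2π = 6.094267 rad → L = 6.46·(5.136081 + 3.688852 + 6.094267) = 6.46·14.919201 = 96.378038 m
RLR: c = (6 − d² + 2cos(α−β) + 2d(sin α − sin β))/8 = -0.372369; p = 2π − arccos c = 4.330828 rad; φ = atan2(cos α − cos β, d − sin α + sin β) = -0.219390 rad; t = (α − φ + p/2) mod 2π = 1.007571 rad, q = (α − β − t + p) mod 2π = 2.365072 rad → L = 6.46·(1.007571 + 4.330828 + 2.365072) = 6.46·7.703471 = 49.764422 m
LRL: c = (6 − d² + 2cos(α−β) − 2d(sin α − sin β))/8 = 0.391512; p = 2π − arccos c = 5.114663 rad; φ = atan2(cos β − cos α, d + sin α − sin β) = 0.332959 rad; t = (φ − α + p/2) mod 2π = 4.267524 rad, q = (β − α − t + p) mod 2π = 1.805325 rad → L = 6.46·(4.267524 + 5.114663 + 1.805325) = 6.46·11.187512 = 72.271325 m
Shortest: RLR with L = 49.764422 m ≈ 49.7644 m
Convert RLR to answer units (arcs ×180/π): t = 1.007571·180/π = 57.7295°, p = 4.330828·180/π = 248.1382°, q = 2.365072·180/π = 135.5086°, L = 49.7644 m.

RLR: t = 57.7295°, p = 248.1382°, q = 135.5086°, L = 49.7644 m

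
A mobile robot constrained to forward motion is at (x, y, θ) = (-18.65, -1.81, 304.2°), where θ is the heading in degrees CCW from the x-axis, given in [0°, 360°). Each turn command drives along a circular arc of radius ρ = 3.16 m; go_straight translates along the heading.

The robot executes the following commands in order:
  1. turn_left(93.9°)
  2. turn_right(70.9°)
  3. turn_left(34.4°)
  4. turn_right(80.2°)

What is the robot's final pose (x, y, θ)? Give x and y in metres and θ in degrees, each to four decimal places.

(-5.4390, -5.3878, 281.4000°)

set_pose: (x, y, θ) = (-18.6500, -1.8100, 304.2000°), ρ = 3.16
turn_left(93.9°): centre at ρ to the left, rotate +93.9° → (-14.0866, -2.5205, 398.1000° ≡ 38.1000°)
turn_right(70.9°): centre at ρ to the right, rotate −70.9° → (-10.4250, -2.3511, -32.8000° ≡ 327.2000°)
turn_left(34.4°): centre at ρ to the left, rotate +34.4° → (-8.6249, -2.8536, 361.6000° ≡ 1.6000°)
turn_right(80.2°): centre at ρ to the right, rotate −80.2° → (-5.4390, -5.3878, -78.6000° ≡ 281.4000°)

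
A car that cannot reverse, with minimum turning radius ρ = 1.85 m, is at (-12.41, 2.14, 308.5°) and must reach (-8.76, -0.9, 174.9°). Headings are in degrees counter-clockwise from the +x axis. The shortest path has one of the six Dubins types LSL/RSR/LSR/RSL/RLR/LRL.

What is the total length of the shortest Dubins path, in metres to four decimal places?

Let ψ = atan2(Δy, Δx) = atan2(-3.04, 3.65) = -39.7901° be the start→goal bearing.
Normalize: d = |goal − start| / ρ = 4.750168/1.85 = 2.567659, α = (θ_start − ψ) mod 360° = 348.2901° = 6.078809 rad, β = (θ_goal − ψ) mod 360° = 214.6901° = 3.747050 rad.
Common terms: sin α = -0.202956, cos α = 0.979188, sin β = -0.569138, cos β = -0.822242, cos(α−β) = -0.689620, d² = 6.592871. Work in radians in the unit-radius frame; every candidate has L = ρ·(t + p + q).
LSL: p² = 2 + d² − 2cos(α−β) + 2d(sin α − sin β) = 11.852570; p = √p² = 3.442756; φ = atan2(cos β − cos α, d + sin α − sin β) = -0.550663 rad; t = (φ − α) mod 2π = 5.936898 rad, q = (β − φ) mod 2π = 4.297713 rad → L = 1.85·(5.936898 + 3.442756 + 4.297713) = 1.85·13.677367 = 25.303129 m
RSR: p² = 2 + d² − 2cos(α−β) + 2d(sin β − sin α) = 8.091650; p = √p² = 2.844583; φ = atan2(cos α − cos β, d − sin α + sin β) = 0.685790 rad; t = (α − φ) mod 2π = 5.393020 rad, q = (φ − β) mod 2π = 3.221926 rad → L = 1.85·(5.393020 + 2.844583 + 3.221926) = 1.85·11.459528 = 21.200126 m
LSR: p² = d² − 2 + 2cos(α−β) + 2d(sin α + sin β) = -0.751315 < 0 → infeasible
RSL: p² = d² − 2 + 2cos(α−β) − 2d(sin α + sin β) = 7.178579; p = √p² = 2.679287; φ = atan2(cos α + cos β, d − sin α − sin β) − atan2(2, p) = -0.594278 rad; t = (α − φ) mod 2π = 0.389902 rad, q = (β − φ) mod 2π = 4.341327 rad → L = 1.85·(0.389902 + 2.679287 + 4.341327) = 1.85·7.410516 = 13.709455 m
RLR: c = (6 − d² + 2cos(α−β) + 2d(sin α − sin β))/8 = -0.011456; p = 2π − arccos c = 4.700932 rad; φ = atan2(cos α − cos β, d − sin α + sin β) = 0.685790 rad; t = (α − φ + p/2) mod 2π = 1.460301 rad, q = (α − β − t + p) mod 2π = 5.572392 rad → L = 1.85·(1.460301 + 4.700932 + 5.572392) = 1.85·11.733625 = 21.707206 m
LRL: c = (6 − d² + 2cos(α−β) − 2d(sin α − sin β))/8 = -0.481571; p = 2π − arccos c = 4.209942 rad; φ = atan2(cos β − cos α, d + sin α − sin β) = -0.550663 rad; t = (φ − α + p/2) mod 2π = 1.758684 rad, q = (β − α − t + p) mod 2π = 0.119498 rad → L = 1.85·(1.758684 + 4.209942 + 0.119498) = 1.85·6.088125 = 11.263031 m
Shortest: LRL with L = 11.263031 m ≈ 11.2630 m

11.2630 m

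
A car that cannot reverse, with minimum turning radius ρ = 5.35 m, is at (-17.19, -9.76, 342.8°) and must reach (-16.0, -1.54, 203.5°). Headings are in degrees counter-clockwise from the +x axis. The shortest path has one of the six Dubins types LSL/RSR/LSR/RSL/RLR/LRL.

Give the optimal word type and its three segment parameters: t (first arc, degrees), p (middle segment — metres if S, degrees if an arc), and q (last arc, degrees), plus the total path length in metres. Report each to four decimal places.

Let ψ = atan2(Δy, Δx) = atan2(8.22, 1.19) = 81.7626° be the start→goal bearing.
Normalize: d = |goal − start| / ρ = 8.305691/5.35 = 1.552466, α = (θ_start − ψ) mod 360° = 261.0374° = 4.555962 rad, β = (θ_goal − ψ) mod 360° = 121.7374° = 2.124719 rad.
Common terms: sin α = -0.987790, cos α = -0.155789, sin β = 0.850468, cos β = -0.526027, cos(α−β) = -0.758134, d² = 2.410149. Work in radians in the unit-radius frame; every candidate has L = ρ·(t + p + q).
LSL: p² = 2 + d² − 2cos(α−β) + 2d(sin α − sin β) = 0.218753; p = √p² = 0.467711; φ = atan2(cos β − cos α, d + sin α − sin β) = -2.228177 rad; t = (φ − α) mod 2π = 5.782231 rad, q = (β − φ) mod 2π = 4.352896 rad → L = 5.35·(5.782231 + 0.467711 + 4.352896) = 5.35·10.602838 = 56.725182 m
RSR: p² = 2 + d² − 2cos(α−β) + 2d(sin β − sin α) = 11.634083; p = √p² = 3.410877; φ = atan2(cos α − cos β, d − sin α + sin β) = 0.108760 rad; t = (α − φ) mod 2π = 4.447202 rad, q = (φ − β) mod 2π = 4.267227 rad → L = 5.35·(4.447202 + 3.410877 + 4.267227) = 5.35·12.125306 = 64.870388 m
LSR: p² = d² − 2 + 2cos(α−β) + 2d(sin α + sin β) = -1.532496 < 0 → infeasible
RSL: p² = d² − 2 + 2cos(α−β) − 2d(sin α + sin β) = -0.679742 < 0 → infeasible
RLR: c = (6 − d² + 2cos(α−β) + 2d(sin α − sin β))/8 = -0.454260; p = 2π − arccos c = 4.240847 rad; φ = atan2(cos α − cos β, d − sin α + sin β) = 0.108760 rad; t = (α − φ + p/2) mod 2π = 0.284440 rad, q = (α − β − t + p) mod 2π = 0.104465 rad → L = 5.35·(0.284440 + 4.240847 + 0.104465) = 5.35·4.629753 = 24.769177 m
LRL: c = (6 − d² + 2cos(α−β) − 2d(sin α − sin β))/8 = 0.972656; p = 2π − arccos c = 6.048794 rad; φ = atan2(cos β − cos α, d + sin α − sin β) = -2.228177 rad; t = (φ − α + p/2) mod 2π = 2.523443 rad, q = (β − α − t + p) mod 2π = 1.094107 rad → L = 5.35·(2.523443 + 6.048794 + 1.094107) = 5.35·9.666344 = 51.714940 m
Shortest: RLR with L = 24.769177 m ≈ 24.7692 m
Convert RLR to answer units (arcs ×180/π): t = 0.284440·180/π = 16.2972°, p = 4.240847·180/π = 242.9826°, q = 0.104465·180/π = 5.9854°, L = 24.7692 m.

RLR: t = 16.2972°, p = 242.9826°, q = 5.9854°, L = 24.7692 m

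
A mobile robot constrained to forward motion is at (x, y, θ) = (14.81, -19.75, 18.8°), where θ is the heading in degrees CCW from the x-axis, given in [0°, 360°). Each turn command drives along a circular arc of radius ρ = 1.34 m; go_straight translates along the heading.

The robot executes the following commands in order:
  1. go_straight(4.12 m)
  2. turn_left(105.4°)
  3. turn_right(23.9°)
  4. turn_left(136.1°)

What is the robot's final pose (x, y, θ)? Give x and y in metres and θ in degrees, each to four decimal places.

(16.7420, -15.3850, 236.4000°)

set_pose: (x, y, θ) = (14.8100, -19.7500, 18.8000°), ρ = 1.34
go_straight(4.12): x += 4.12·cos θ, y += 4.12·sin θ → (18.7102, -18.4223, 18.8000°)
turn_left(105.4°): centre at ρ to the left, rotate +105.4° → (19.3866, -16.4006, 124.2000°)
turn_right(23.9°): centre at ρ to the right, rotate −23.9° → (19.1765, -15.8870, 100.3000°)
turn_left(136.1°): centre at ρ to the left, rotate +136.1° → (16.7420, -15.3850, 236.4000°)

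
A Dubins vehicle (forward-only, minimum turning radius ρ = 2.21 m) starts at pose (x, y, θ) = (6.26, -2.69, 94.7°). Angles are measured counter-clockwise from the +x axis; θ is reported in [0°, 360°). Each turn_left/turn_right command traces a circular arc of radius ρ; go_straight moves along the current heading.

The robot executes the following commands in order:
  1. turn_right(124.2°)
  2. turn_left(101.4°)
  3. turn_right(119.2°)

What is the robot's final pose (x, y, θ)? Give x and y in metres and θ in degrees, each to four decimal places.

set_pose: (x, y, θ) = (6.2600, -2.6900, 94.7000°), ρ = 2.21
turn_right(124.2°): centre at ρ to the right, rotate −124.2° → (9.5508, -0.5854, -29.5000° ≡ 330.5000°)
turn_left(101.4°): centre at ρ to the left, rotate +101.4° → (12.7397, 0.6515, 431.9000° ≡ 71.9000°)
turn_right(119.2°): centre at ρ to the right, rotate −119.2° → (16.4645, 1.4636, -47.3000° ≡ 312.7000°)

(16.4645, 1.4636, 312.7000°)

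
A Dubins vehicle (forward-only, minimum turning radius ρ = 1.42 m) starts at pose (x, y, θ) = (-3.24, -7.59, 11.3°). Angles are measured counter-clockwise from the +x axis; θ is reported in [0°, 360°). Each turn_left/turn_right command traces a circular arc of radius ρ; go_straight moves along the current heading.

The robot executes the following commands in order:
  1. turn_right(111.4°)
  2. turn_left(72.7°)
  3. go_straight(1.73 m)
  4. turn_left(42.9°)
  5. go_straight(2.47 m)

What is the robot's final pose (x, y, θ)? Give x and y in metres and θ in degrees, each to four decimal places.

(4.1298, -10.9849, 15.5000°)

set_pose: (x, y, θ) = (-3.2400, -7.5900, 11.3000°), ρ = 1.42
turn_right(111.4°): centre at ρ to the right, rotate −111.4° → (-1.5638, -9.2315, -100.1000° ≡ 259.9000°)
turn_left(72.7°): centre at ρ to the left, rotate +72.7° → (-0.8193, -10.7412, 332.6000°)
go_straight(1.73): x += 1.73·cos θ, y += 1.73·sin θ → (0.7167, -11.5374, 332.6000°)
turn_left(42.9°): centre at ρ to the left, rotate +42.9° → (1.7496, -11.6450, 375.5000° ≡ 15.5000°)
go_straight(2.47): x += 2.47·cos θ, y += 2.47·sin θ → (4.1298, -10.9849, 15.5000°)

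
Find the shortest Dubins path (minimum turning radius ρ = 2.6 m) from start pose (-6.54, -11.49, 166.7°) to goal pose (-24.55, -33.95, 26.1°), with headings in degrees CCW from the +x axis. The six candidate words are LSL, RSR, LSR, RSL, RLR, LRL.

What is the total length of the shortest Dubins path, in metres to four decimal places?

Let ψ = atan2(Δy, Δx) = atan2(-22.46, -18.01) = -128.7251° be the start→goal bearing.
Normalize: d = |goal − start| / ρ = 28.789090/2.6 = 11.072727, α = (θ_start − ψ) mod 360° = 295.4251° = 5.156140 rad, β = (θ_goal − ψ) mod 360° = 154.8251° = 2.702207 rad.
Common terms: sin α = -0.903147, cos α = 0.429331, sin β = 0.425383, cos β = -0.905013, cos(α−β) = -0.772734, d² = 122.605281. Work in radians in the unit-radius frame; every candidate has L = ρ·(t + p + q).
LSL: p² = 2 + d² − 2cos(α−β) + 2d(sin α − sin β) = 96.729834; p = √p² = 9.835133; φ = atan2(cos β − cos α, d + sin α − sin β) = -0.136091 rad; t = (φ − α) mod 2π = 0.990954 rad, q = (β − φ) mod 2π = 2.838298 rad → L = 2.6·(0.990954 + 9.835133 + 2.838298) = 2.6·13.664385 = 35.527401 m
RSR: p² = 2 + d² − 2cos(α−β) + 2d(sin β − sin α) = 155.571662; p = √p² = 12.472837; φ = atan2(cos α − cos β, d − sin α + sin β) = 0.107185 rad; t = (α − φ) mod 2π = 5.048955 rad, q = (φ − β) mod 2π = 3.688163 rad → L = 2.6·(5.048955 + 12.472837 + 3.688163) = 2.6·21.209955 = 55.145884 m
LSR: p² = d² − 2 + 2cos(α−β) + 2d(sin α + sin β) = 108.479507; p = √p² = 10.415350; φ = atan2(−cos α − cos β, d + sin α + sin β) − atan2(−2, p) = 0.234582 rad; t = (φ − α) mod 2π = 1.361627 rad, q = (φ − β) mod 2π = 3.815560 rad → L = 2.6·(1.361627 + 10.415350 + 3.815560) = 2.6·15.592536 = 40.540594 m
RSL: p² = d² − 2 + 2cos(α−β) − 2d(sin α + sin β) = 129.640120; p = √p² = 11.385962; φ = atan2(cos α + cos β, d − sin α − sin β) − atan2(2, p) = -0.215041 rad; t = (α − φ) mod 2π = 5.371181 rad, q = (β − φ) mod 2π = 2.917248 rad → L = 2.6·(5.371181 + 11.385962 + 2.917248) = 2.6·19.674391 = 51.153416 m
RLR: c = (6 − d² + 2cos(α−β) + 2d(sin α − sin β))/8 = -18.446458, |c| > 1 → infeasible
LRL: c = (6 − d² + 2cos(α−β) − 2d(sin α − sin β))/8 = -11.091229, |c| > 1 → infeasible
Shortest: LSL with L = 35.527401 m ≈ 35.5274 m

35.5274 m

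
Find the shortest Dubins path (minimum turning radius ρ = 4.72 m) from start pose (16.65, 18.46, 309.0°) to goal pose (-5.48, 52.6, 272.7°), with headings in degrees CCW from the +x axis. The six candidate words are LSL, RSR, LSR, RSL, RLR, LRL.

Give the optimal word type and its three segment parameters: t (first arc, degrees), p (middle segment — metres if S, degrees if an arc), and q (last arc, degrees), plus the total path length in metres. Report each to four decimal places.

Let ψ = atan2(Δy, Δx) = atan2(34.14, -22.13) = 122.9518° be the start→goal bearing.
Normalize: d = |goal − start| / ρ = 40.685089/4.72 = 8.619722, α = (θ_start − ψ) mod 360° = 186.0482° = 3.247153 rad, β = (θ_goal − ψ) mod 360° = 149.7482° = 2.613598 rad.
Common terms: sin α = -0.105364, cos α = -0.994434, sin β = 0.503802, cos β = -0.863819, cos(α−β) = 0.805928, d² = 74.299613. Work in radians in the unit-radius frame; every candidate has L = ρ·(t + p + q).
LSL: p² = 2 + d² − 2cos(α−β) + 2d(sin α − sin β) = 64.186071; p = √p² = 8.011621; φ = atan2(cos β − cos α, d + sin α − sin β) = 0.016304 rad; t = (φ − α) mod 2π = 3.052336 rad, q = (β − φ) mod 2π = 2.597295 rad → L = 4.72·(3.052336 + 8.011621 + 2.597295) = 4.72·13.661252 = 64.481109 m
RSR: p² = 2 + d² − 2cos(α−β) + 2d(sin β − sin α) = 85.189442; p = √p² = 9.229813; φ = atan2(cos α − cos β, d − sin α + sin β) = -0.014152 rad; t = (α − φ) mod 2π = 3.261305 rad, q = (φ − β) mod 2π = 3.655435 rad → L = 4.72·(3.261305 + 9.229813 + 3.655435) = 4.72·16.146552 = 76.211728 m
LSR: p² = d² − 2 + 2cos(α−β) + 2d(sin α + sin β) = 80.780309; p = √p² = 8.987787; φ = atan2(−cos α − cos β, d + sin α + sin β) − atan2(−2, p) = 0.422169 rad; t = (φ − α) mod 2π = 3.458202 rad, q = (φ − β) mod 2π = 4.091756 rad → L = 4.72·(3.458202 + 8.987787 + 4.091756) = 4.72·16.537744 = 78.058154 m
RSL: p² = d² − 2 + 2cos(α−β) − 2d(sin α + sin β) = 67.042630; p = √p² = 8.187956; φ = atan2(cos α + cos β, d − sin α − sin β) − atan2(2, p) = -0.461864 rad; t = (α − φ) mod 2π = 3.709017 rad, q = (β − φ) mod 2π = 3.075463 rad → L = 4.72·(3.709017 + 8.187956 + 3.075463) = 4.72·14.972436 = 70.669900 m
RLR: c = (6 − d² + 2cos(α−β) + 2d(sin α − sin β))/8 = -9.648680, |c| > 1 → infeasible
LRL: c = (6 − d² + 2cos(α−β) − 2d(sin α − sin β))/8 = -7.023259, |c| > 1 → infeasible
Shortest: LSL with L = 64.481109 m ≈ 64.4811 m
Convert LSL to answer units (arcs ×180/π): t = 3.052336·180/π = 174.8860°, p = ρ·p = 4.72·8.011621 = 37.8149 m, q = 2.597295·180/π = 148.8140°, L = 64.4811 m.

LSL: t = 174.8860°, p = 37.8149 m, q = 148.8140°, L = 64.4811 m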